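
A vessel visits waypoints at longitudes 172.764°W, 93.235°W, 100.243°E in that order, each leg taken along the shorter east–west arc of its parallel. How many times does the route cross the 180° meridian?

1

Leg 1: -172.764° → -93.235°, shortest Δλ = 79.529° (east) — does not cross 180°.
Leg 2: -93.235° → +100.243°, shortest Δλ = -166.522° (west) — crosses 180°.
Total crossings: 1.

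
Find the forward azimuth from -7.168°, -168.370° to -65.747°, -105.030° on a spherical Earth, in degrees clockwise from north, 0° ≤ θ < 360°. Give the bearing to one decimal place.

157.4°

Δλ = -105.030 − -168.370 = 63.340°.
θ = atan2( sin Δλ · cos φ₂ , cos φ₁ · sin φ₂ − sin φ₁ · cos φ₂ · cos Δλ )
  = atan2(0.36710, -0.88162) = 157.394° → normalised to [0°, 360°): 157.394°.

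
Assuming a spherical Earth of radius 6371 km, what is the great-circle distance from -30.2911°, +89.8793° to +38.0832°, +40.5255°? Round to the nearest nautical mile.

Δλ = 40.5255 − 89.8793 = -49.3538°.
Δφ = 38.0832 − -30.2911 = 68.3743°.
a = sin²(Δφ/2) + cos φ₁ · cos φ₂ · sin²(Δλ/2) = 0.434198.
c = 2·atan2(√a, √(1−a)) = 1.43881 rad → d = 6371·c ≈ 9166.65 km ≈ 4949.59 nmi.

4950 nmi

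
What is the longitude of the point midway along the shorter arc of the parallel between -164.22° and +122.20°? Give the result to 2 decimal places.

Signed shortest Δλ from -164.22° to +122.20° is -73.58°.
Midpoint longitude = -164.22° + (-73.58°)/2 = -164.22° − 36.79° = -201.01°.
Normalise into (−180°, 180°]: +158.99°.
(The naïve average (-164.22 + +122.20)/2 = -21.01° is on the wrong side of the globe.)

+158.99°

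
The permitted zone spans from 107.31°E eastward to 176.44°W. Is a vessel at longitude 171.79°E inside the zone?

Yes

Band width going east from +107.31° to -176.44°: ((-176.44 − 107.31) mod 360) = 76.25°.
Offset of +171.79° east of the west edge: ((171.79 − 107.31) mod 360) = 64.48°.
64.48° ≤ 76.25° ⇒ inside.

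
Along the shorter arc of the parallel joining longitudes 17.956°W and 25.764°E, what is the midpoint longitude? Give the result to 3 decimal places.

Signed shortest Δλ from -17.956° to +25.764° is +43.720°.
Midpoint longitude = -17.956° + (+43.720°)/2 = -17.956° + 21.860° = +3.904°.

3.904°E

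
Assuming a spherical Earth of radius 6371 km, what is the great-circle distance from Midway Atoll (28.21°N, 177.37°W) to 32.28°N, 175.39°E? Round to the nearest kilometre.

Δλ = 175.39 − -177.37 = 352.76°; wrapped into (−180°, 180°]: -7.24°.
Δφ = 32.28 − 28.21 = 4.07°.
a = sin²(Δφ/2) + cos φ₁ · cos φ₂ · sin²(Δλ/2) = 0.004231.
c = 2·atan2(√a, √(1−a)) = 0.13018 rad → d = 6371·c ≈ 829.41 km.

829 km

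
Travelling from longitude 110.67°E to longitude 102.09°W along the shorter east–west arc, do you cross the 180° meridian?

Yes

Naïve |-102.09 − 110.67| = 212.76° > 180°, so the shorter arc goes the other way round — across 180°.
Signed shortest Δλ = ((-102.09 − 110.67 + 180) mod 360) − 180 = 147.24°.
Going east by 147.24° from +110.67° passes through 180° before reaching -102.09°.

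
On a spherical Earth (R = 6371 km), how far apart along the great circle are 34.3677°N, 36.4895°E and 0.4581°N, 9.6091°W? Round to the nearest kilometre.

6090 km

Δλ = -9.6091 − 36.4895 = -46.0986°.
Δφ = 0.4581 − 34.3677 = -33.9096°.
a = sin²(Δφ/2) + cos φ₁ · cos φ₂ · sin²(Δλ/2) = 0.211567.
c = 2·atan2(√a, √(1−a)) = 0.95591 rad → d = 6371·c ≈ 6090.10 km.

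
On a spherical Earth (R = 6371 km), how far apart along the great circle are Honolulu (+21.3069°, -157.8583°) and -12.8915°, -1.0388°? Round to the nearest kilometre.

17384 km

Δλ = -1.0388 − -157.8583 = 156.8195°.
Δφ = -12.8915 − 21.3069 = -34.1984°.
a = sin²(Δφ/2) + cos φ₁ · cos φ₂ · sin²(Δλ/2) = 0.957958.
c = 2·atan2(√a, √(1−a)) = 2.72858 rad → d = 6371·c ≈ 17383.79 km.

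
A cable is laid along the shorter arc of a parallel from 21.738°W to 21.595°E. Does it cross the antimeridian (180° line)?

Signed shortest Δλ = ((21.595 − -21.738 + 180) mod 360) − 180 = 43.333°.
Going east by 43.333° from -21.738° reaches +21.595° without touching 180°.

No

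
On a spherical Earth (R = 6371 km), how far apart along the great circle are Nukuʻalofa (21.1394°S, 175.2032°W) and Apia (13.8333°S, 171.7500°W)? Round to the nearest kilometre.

891 km

Δλ = -171.7500 − -175.2032 = 3.4532°.
Δφ = -13.8333 − -21.1394 = 7.3061°.
a = sin²(Δφ/2) + cos φ₁ · cos φ₂ · sin²(Δλ/2) = 0.004882.
c = 2·atan2(√a, √(1−a)) = 0.13985 rad → d = 6371·c ≈ 891.00 km.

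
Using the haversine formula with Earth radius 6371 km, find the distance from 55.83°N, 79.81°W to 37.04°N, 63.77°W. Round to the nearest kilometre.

2411 km

Δλ = -63.77 − -79.81 = 16.04°.
Δφ = 37.04 − 55.83 = -18.79°.
a = sin²(Δφ/2) + cos φ₁ · cos φ₂ · sin²(Δλ/2) = 0.035374.
c = 2·atan2(√a, √(1−a)) = 0.37841 rad → d = 6371·c ≈ 2410.87 km.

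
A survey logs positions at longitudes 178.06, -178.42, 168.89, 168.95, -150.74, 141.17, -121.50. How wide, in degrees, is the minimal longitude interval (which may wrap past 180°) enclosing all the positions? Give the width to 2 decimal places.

Sort the longitudes: -178.42°, -150.74°, -121.50°, +141.17°, +168.89°, +168.95°, +178.06°.
Eastward gaps between consecutive values (wrapping around): 27.68°, 29.24°, 262.67°, 27.72°, 0.06°, 9.11°, 3.52°.
Largest gap = 262.67° ⇒ minimal covering band is its complement: 360° − 262.67° = 97.33°.
Band runs from +141.17° eastward to -121.50°, crossing the antimeridian.

97.33°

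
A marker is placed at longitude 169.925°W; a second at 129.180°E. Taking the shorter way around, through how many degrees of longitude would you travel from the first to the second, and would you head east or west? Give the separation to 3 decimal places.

60.895° west

Raw difference: 129.180 − -169.925 = 299.105°.
Normalise into (−180°, 180°]: 299.105° − 360° = -60.895°.
Negative ⇒ the second point lies to the west; separation 60.895°.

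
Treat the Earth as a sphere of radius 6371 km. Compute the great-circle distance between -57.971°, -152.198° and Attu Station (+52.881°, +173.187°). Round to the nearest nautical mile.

6867 nmi

Δλ = 173.187 − -152.198 = 325.385°; wrapped into (−180°, 180°]: -34.615°.
Δφ = 52.881 − -57.971 = 110.852°.
a = sin²(Δφ/2) + cos φ₁ · cos φ₂ · sin²(Δλ/2) = 0.706304.
c = 2·atan2(√a, √(1−a)) = 1.99611 rad → d = 6371·c ≈ 12717.23 km ≈ 6866.75 nmi.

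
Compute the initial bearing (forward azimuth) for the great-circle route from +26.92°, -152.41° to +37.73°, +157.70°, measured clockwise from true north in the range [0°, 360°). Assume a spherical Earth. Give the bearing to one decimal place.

Δλ = 157.70 − -152.41 = 310.11°; wrapped into (−180°, 180°]: -49.89°.
θ = atan2( sin Δλ · cos φ₂ , cos φ₁ · sin φ₂ − sin φ₁ · cos φ₂ · cos Δλ )
  = atan2(-0.60489, 0.31494) = -62.496° → normalised to [0°, 360°): 297.504°.

297.5°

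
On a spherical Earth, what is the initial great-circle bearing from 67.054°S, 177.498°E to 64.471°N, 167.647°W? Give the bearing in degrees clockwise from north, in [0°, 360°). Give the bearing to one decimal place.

Δλ = -167.647 − 177.498 = -345.145°; wrapped into (−180°, 180°]: 14.855°.
θ = atan2( sin Δλ · cos φ₂ , cos φ₁ · sin φ₂ − sin φ₁ · cos φ₂ · cos Δλ )
  = atan2(0.11049, 0.73540) = 8.544° → normalised to [0°, 360°): 8.544°.

8.5°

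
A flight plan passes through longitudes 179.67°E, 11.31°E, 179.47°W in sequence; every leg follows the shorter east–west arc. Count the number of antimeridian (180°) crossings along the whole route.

Leg 1: +179.67° → +11.31°, shortest Δλ = -168.36° (west) — does not cross 180°.
Leg 2: +11.31° → -179.47°, shortest Δλ = 169.22° (east) — crosses 180°.
Total crossings: 1.

1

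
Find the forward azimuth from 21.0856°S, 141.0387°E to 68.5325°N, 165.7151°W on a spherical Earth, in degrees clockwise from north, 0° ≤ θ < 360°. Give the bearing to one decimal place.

Δλ = -165.7151 − 141.0387 = -306.7538°; wrapped into (−180°, 180°]: 53.2462°.
θ = atan2( sin Δλ · cos φ₂ , cos φ₁ · sin φ₂ − sin φ₁ · cos φ₂ · cos Δλ )
  = atan2(0.29322, 0.94710) = 17.203° → normalised to [0°, 360°): 17.203°.

17.2°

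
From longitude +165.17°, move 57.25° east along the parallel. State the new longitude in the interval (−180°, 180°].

-137.58°

Start at +165.17°; shift +57.25° → +222.42°.
+222.42° lies outside (−180°, 180°]; subtract 360° → -137.58°.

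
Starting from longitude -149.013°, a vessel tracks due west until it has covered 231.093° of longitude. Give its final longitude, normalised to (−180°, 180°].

Start at -149.013°; shift −231.093° → -380.106°.
-380.106° lies outside (−180°, 180°]; add 360° → -20.106°.

-20.106°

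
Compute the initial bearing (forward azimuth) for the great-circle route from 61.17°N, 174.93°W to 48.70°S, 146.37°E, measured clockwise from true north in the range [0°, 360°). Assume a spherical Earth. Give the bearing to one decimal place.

Δλ = 146.37 − -174.93 = 321.30°; wrapped into (−180°, 180°]: -38.70°.
θ = atan2( sin Δλ · cos φ₂ , cos φ₁ · sin φ₂ − sin φ₁ · cos φ₂ · cos Δλ )
  = atan2(-0.41266, -0.81351) = -153.103° → normalised to [0°, 360°): 206.897°.

206.9°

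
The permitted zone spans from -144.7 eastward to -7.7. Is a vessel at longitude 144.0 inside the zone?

Band width going east from -144.7° to -7.7°: ((-7.7 − -144.7) mod 360) = 137.0°.
Offset of +144.0° east of the west edge: ((144.0 − -144.7) mod 360) = 288.7°.
288.7° > 137.0° ⇒ outside.

No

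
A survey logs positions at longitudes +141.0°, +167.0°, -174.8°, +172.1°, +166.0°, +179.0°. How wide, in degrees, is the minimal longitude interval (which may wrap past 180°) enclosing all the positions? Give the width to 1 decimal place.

44.2°

Sort the longitudes: -174.8°, +141.0°, +166.0°, +167.0°, +172.1°, +179.0°.
Eastward gaps between consecutive values (wrapping around): 315.8°, 25.0°, 1.0°, 5.1°, 6.9°, 6.2°.
Largest gap = 315.8° ⇒ minimal covering band is its complement: 360° − 315.8° = 44.2°.
Band runs from +141.0° eastward to -174.8°, crossing the antimeridian.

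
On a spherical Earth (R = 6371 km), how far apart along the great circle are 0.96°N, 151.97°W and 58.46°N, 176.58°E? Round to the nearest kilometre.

6959 km

Δλ = 176.58 − -151.97 = 328.55°; wrapped into (−180°, 180°]: -31.45°.
Δφ = 58.46 − 0.96 = 57.50°.
a = sin²(Δφ/2) + cos φ₁ · cos φ₂ · sin²(Δλ/2) = 0.269767.
c = 2·atan2(√a, √(1−a)) = 1.09228 rad → d = 6371·c ≈ 6958.89 km.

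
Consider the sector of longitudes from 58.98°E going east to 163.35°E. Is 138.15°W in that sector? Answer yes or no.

No

Band width going east from +58.98° to +163.35°: ((163.35 − 58.98) mod 360) = 104.37°.
Offset of -138.15° east of the west edge: ((-138.15 − 58.98) mod 360) = 162.87°.
162.87° > 104.37° ⇒ outside.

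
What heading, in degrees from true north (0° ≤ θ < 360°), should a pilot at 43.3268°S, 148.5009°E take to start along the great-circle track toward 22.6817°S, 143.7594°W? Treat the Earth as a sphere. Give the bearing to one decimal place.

Δλ = -143.7594 − 148.5009 = -292.2603°; wrapped into (−180°, 180°]: 67.7397°.
θ = atan2( sin Δλ · cos φ₂ , cos φ₁ · sin φ₂ − sin φ₁ · cos φ₂ · cos Δλ )
  = atan2(0.85390, -0.04069) = 92.728° → normalised to [0°, 360°): 92.728°.

92.7°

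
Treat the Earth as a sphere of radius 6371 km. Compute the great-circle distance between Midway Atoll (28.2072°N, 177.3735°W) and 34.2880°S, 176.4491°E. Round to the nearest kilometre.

6979 km

Δλ = 176.4491 − -177.3735 = 353.8226°; wrapped into (−180°, 180°]: -6.1774°.
Δφ = -34.2880 − 28.2072 = -62.4952°.
a = sin²(Δφ/2) + cos φ₁ · cos φ₂ · sin²(Δλ/2) = 0.271202.
c = 2·atan2(√a, √(1−a)) = 1.09551 rad → d = 6371·c ≈ 6979.48 km.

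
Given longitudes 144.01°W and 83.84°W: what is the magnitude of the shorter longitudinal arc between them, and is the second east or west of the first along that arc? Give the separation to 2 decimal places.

Raw difference: -83.84 − -144.01 = 60.17°.
Normalise into (−180°, 180°]: 60.17° stays 60.17°.
Positive ⇒ the second point lies to the east; separation 60.17°.

60.17° east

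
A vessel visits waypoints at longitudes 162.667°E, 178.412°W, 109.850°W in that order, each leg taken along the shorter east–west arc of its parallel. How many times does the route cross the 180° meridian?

1

Leg 1: +162.667° → -178.412°, shortest Δλ = 18.921° (east) — crosses 180°.
Leg 2: -178.412° → -109.850°, shortest Δλ = 68.562° (east) — does not cross 180°.
Total crossings: 1.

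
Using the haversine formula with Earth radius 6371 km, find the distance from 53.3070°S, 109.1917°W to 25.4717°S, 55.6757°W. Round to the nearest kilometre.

Δλ = -55.6757 − -109.1917 = 53.5160°.
Δφ = -25.4717 − -53.3070 = 27.8353°.
a = sin²(Δφ/2) + cos φ₁ · cos φ₂ · sin²(Δλ/2) = 0.167199.
c = 2·atan2(√a, √(1−a)) = 0.84250 rad → d = 6371·c ≈ 5367.55 km.

5368 km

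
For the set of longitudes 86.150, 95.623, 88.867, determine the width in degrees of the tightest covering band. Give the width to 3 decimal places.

Sort the longitudes: +86.150°, +88.867°, +95.623°.
Eastward gaps between consecutive values (wrapping around): 2.717°, 6.756°, 350.527°.
Largest gap = 350.527° ⇒ minimal covering band is its complement: 360° − 350.527° = 9.473°.
Band runs from +86.150° eastward to +95.623°.

9.473°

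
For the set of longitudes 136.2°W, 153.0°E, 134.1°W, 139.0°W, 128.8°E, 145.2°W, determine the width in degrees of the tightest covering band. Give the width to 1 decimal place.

Sort the longitudes: -145.2°, -139.0°, -136.2°, -134.1°, +128.8°, +153.0°.
Eastward gaps between consecutive values (wrapping around): 6.2°, 2.8°, 2.1°, 262.9°, 24.2°, 61.8°.
Largest gap = 262.9° ⇒ minimal covering band is its complement: 360° − 262.9° = 97.1°.
Band runs from +128.8° eastward to -134.1°, crossing the antimeridian.

97.1°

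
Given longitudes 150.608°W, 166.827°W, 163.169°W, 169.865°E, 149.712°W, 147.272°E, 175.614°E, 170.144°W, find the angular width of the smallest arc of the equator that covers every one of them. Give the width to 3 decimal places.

Sort the longitudes: -170.144°, -166.827°, -163.169°, -150.608°, -149.712°, +147.272°, +169.865°, +175.614°.
Eastward gaps between consecutive values (wrapping around): 3.317°, 3.658°, 12.561°, 0.896°, 296.984°, 22.593°, 5.749°, 14.242°.
Largest gap = 296.984° ⇒ minimal covering band is its complement: 360° − 296.984° = 63.016°.
Band runs from +147.272° eastward to -149.712°, crossing the antimeridian.

63.016°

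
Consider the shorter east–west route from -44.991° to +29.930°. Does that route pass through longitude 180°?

No

Signed shortest Δλ = ((29.930 − -44.991 + 180) mod 360) − 180 = 74.921°.
Going east by 74.921° from -44.991° reaches +29.930° without touching 180°.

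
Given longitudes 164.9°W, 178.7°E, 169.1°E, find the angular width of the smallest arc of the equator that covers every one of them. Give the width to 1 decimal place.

26.0°

Sort the longitudes: -164.9°, +169.1°, +178.7°.
Eastward gaps between consecutive values (wrapping around): 334.0°, 9.6°, 16.4°.
Largest gap = 334.0° ⇒ minimal covering band is its complement: 360° − 334.0° = 26.0°.
Band runs from +169.1° eastward to -164.9°, crossing the antimeridian.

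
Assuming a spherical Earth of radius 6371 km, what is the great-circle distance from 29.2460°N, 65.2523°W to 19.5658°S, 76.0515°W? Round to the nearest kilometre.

Δλ = -76.0515 − -65.2523 = -10.7992°.
Δφ = -19.5658 − 29.2460 = -48.8118°.
a = sin²(Δφ/2) + cos φ₁ · cos φ₂ · sin²(Δλ/2) = 0.178013.
c = 2·atan2(√a, √(1−a)) = 0.87111 rad → d = 6371·c ≈ 5549.87 km.

5550 km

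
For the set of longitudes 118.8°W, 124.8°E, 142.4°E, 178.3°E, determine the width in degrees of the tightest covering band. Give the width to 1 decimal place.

Sort the longitudes: -118.8°, +124.8°, +142.4°, +178.3°.
Eastward gaps between consecutive values (wrapping around): 243.6°, 17.6°, 35.9°, 62.9°.
Largest gap = 243.6° ⇒ minimal covering band is its complement: 360° − 243.6° = 116.4°.
Band runs from +124.8° eastward to -118.8°, crossing the antimeridian.

116.4°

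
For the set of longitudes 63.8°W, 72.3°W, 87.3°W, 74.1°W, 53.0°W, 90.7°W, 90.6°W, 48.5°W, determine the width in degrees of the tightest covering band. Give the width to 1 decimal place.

42.2°

Sort the longitudes: -90.7°, -90.6°, -87.3°, -74.1°, -72.3°, -63.8°, -53.0°, -48.5°.
Eastward gaps between consecutive values (wrapping around): 0.1°, 3.3°, 13.2°, 1.8°, 8.5°, 10.8°, 4.5°, 317.8°.
Largest gap = 317.8° ⇒ minimal covering band is its complement: 360° − 317.8° = 42.2°.
Band runs from -90.7° eastward to -48.5°.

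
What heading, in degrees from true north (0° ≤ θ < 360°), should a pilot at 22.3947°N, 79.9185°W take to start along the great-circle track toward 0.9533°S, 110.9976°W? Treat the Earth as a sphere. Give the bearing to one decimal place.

Δλ = -110.9976 − -79.9185 = -31.0791°.
θ = atan2( sin Δλ · cos φ₂ , cos φ₁ · sin φ₂ − sin φ₁ · cos φ₂ · cos Δλ )
  = atan2(-0.51615, -0.34163) = -123.500° → normalised to [0°, 360°): 236.500°.

236.5°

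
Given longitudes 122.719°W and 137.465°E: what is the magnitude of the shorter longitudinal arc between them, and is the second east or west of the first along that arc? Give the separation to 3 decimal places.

99.816° west

Raw difference: 137.465 − -122.719 = 260.184°.
Normalise into (−180°, 180°]: 260.184° − 360° = -99.816°.
Negative ⇒ the second point lies to the west; separation 99.816°.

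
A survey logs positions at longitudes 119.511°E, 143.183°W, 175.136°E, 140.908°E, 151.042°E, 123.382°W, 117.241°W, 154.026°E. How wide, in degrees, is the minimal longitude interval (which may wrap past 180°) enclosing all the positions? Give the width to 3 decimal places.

Sort the longitudes: -143.183°, -123.382°, -117.241°, +119.511°, +140.908°, +151.042°, +154.026°, +175.136°.
Eastward gaps between consecutive values (wrapping around): 19.801°, 6.141°, 236.752°, 21.397°, 10.134°, 2.984°, 21.110°, 41.681°.
Largest gap = 236.752° ⇒ minimal covering band is its complement: 360° − 236.752° = 123.248°.
Band runs from +119.511° eastward to -117.241°, crossing the antimeridian.

123.248°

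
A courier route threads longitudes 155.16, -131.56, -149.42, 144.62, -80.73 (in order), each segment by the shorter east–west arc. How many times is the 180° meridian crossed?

Leg 1: +155.16° → -131.56°, shortest Δλ = 73.28° (east) — crosses 180°.
Leg 2: -131.56° → -149.42°, shortest Δλ = -17.86° (west) — does not cross 180°.
Leg 3: -149.42° → +144.62°, shortest Δλ = -65.96° (west) — crosses 180°.
Leg 4: +144.62° → -80.73°, shortest Δλ = 134.65° (east) — crosses 180°.
Total crossings: 3.

3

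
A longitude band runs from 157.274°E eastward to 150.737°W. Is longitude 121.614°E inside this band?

Band width going east from +157.274° to -150.737°: ((-150.737 − 157.274) mod 360) = 51.989°.
Offset of +121.614° east of the west edge: ((121.614 − 157.274) mod 360) = 324.340°.
324.340° > 51.989° ⇒ outside.

No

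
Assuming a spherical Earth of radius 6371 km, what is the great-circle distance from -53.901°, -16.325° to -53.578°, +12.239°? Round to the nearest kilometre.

Δλ = 12.239 − -16.325 = 28.564°.
Δφ = -53.578 − -53.901 = 0.323°.
a = sin²(Δφ/2) + cos φ₁ · cos φ₂ · sin²(Δλ/2) = 0.021297.
c = 2·atan2(√a, √(1−a)) = 0.29292 rad → d = 6371·c ≈ 1866.17 km.

1866 km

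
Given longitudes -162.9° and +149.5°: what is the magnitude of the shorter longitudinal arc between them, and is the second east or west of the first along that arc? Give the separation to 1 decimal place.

Raw difference: 149.5 − -162.9 = 312.4°.
Normalise into (−180°, 180°]: 312.4° − 360° = -47.6°.
Negative ⇒ the second point lies to the west; separation 47.6°.

47.6° west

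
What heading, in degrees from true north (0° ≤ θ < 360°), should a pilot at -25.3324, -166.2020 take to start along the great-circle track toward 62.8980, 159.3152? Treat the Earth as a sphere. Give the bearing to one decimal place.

345.0°

Δλ = 159.3152 − -166.2020 = 325.5172°; wrapped into (−180°, 180°]: -34.4828°.
θ = atan2( sin Δλ · cos φ₂ , cos φ₁ · sin φ₂ − sin φ₁ · cos φ₂ · cos Δλ )
  = atan2(-0.25793, 0.96527) = -14.960° → normalised to [0°, 360°): 345.040°.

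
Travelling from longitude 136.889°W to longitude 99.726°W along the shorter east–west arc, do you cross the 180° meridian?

Signed shortest Δλ = ((-99.726 − -136.889 + 180) mod 360) − 180 = 37.163°.
Going east by 37.163° from -136.889° reaches -99.726° without touching 180°.

No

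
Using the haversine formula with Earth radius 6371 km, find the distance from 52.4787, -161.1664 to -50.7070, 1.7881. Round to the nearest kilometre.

18824 km

Δλ = 1.7881 − -161.1664 = 162.9545°.
Δφ = -50.7070 − 52.4787 = -103.1857°.
a = sin²(Δφ/2) + cos φ₁ · cos φ₂ · sin²(Δλ/2) = 0.991289.
c = 2·atan2(√a, √(1−a)) = 2.95466 rad → d = 6371·c ≈ 18824.13 km.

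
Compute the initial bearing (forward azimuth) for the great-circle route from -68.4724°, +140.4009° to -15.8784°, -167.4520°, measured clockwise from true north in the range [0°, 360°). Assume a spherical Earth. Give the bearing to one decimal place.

Δλ = -167.4520 − 140.4009 = -307.8529°; wrapped into (−180°, 180°]: 52.1471°.
θ = atan2( sin Δλ · cos φ₂ , cos φ₁ · sin φ₂ − sin φ₁ · cos φ₂ · cos Δλ )
  = atan2(0.75946, 0.44865) = 59.427° → normalised to [0°, 360°): 59.427°.

59.4°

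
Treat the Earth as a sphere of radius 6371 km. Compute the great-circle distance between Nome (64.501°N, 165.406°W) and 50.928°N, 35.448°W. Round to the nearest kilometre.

6475 km

Δλ = -35.448 − -165.406 = 129.958°.
Δφ = 50.928 − 64.501 = -13.573°.
a = sin²(Δφ/2) + cos φ₁ · cos φ₂ · sin²(Δλ/2) = 0.236765.
c = 2·atan2(√a, √(1−a)) = 1.01635 rad → d = 6371·c ≈ 6475.18 km.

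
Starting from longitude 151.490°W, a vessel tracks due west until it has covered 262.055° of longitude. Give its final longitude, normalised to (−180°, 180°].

Start at -151.490°; shift −262.055° → -413.545°.
-413.545° lies outside (−180°, 180°]; add 360° → -53.545°.

53.545°W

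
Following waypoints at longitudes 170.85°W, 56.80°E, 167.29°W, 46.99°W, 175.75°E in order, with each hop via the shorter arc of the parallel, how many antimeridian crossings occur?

3

Leg 1: -170.85° → +56.80°, shortest Δλ = -132.35° (west) — crosses 180°.
Leg 2: +56.80° → -167.29°, shortest Δλ = 135.91° (east) — crosses 180°.
Leg 3: -167.29° → -46.99°, shortest Δλ = 120.3° (east) — does not cross 180°.
Leg 4: -46.99° → +175.75°, shortest Δλ = -137.26° (west) — crosses 180°.
Total crossings: 3.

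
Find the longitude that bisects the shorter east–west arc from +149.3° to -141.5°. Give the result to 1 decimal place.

Signed shortest Δλ from +149.3° to -141.5° is +69.2°.
Midpoint longitude = +149.3° + (+69.2°)/2 = +149.3° + 34.6° = +183.9°.
Normalise into (−180°, 180°]: -176.1°.
(The naïve average (+149.3 + -141.5)/2 = 3.9° is on the wrong side of the globe.)

-176.1°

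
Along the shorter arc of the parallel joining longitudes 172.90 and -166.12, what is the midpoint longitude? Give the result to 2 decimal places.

Signed shortest Δλ from +172.90° to -166.12° is +20.98°.
Midpoint longitude = +172.90° + (+20.98°)/2 = +172.90° + 10.49° = +183.39°.
Normalise into (−180°, 180°]: -176.61°.
(The naïve average (+172.90 + -166.12)/2 = 3.39° is on the wrong side of the globe.)

-176.61°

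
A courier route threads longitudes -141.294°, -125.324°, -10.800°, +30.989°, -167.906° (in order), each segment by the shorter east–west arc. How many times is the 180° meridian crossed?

1

Leg 1: -141.294° → -125.324°, shortest Δλ = 15.97° (east) — does not cross 180°.
Leg 2: -125.324° → -10.800°, shortest Δλ = 114.524° (east) — does not cross 180°.
Leg 3: -10.800° → +30.989°, shortest Δλ = 41.789° (east) — does not cross 180°.
Leg 4: +30.989° → -167.906°, shortest Δλ = 161.105° (east) — crosses 180°.
Total crossings: 1.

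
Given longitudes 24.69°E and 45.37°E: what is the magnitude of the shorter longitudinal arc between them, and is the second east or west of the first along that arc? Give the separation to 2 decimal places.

Raw difference: 45.37 − 24.69 = 20.68°.
Normalise into (−180°, 180°]: 20.68° stays 20.68°.
Positive ⇒ the second point lies to the east; separation 20.68°.

20.68° east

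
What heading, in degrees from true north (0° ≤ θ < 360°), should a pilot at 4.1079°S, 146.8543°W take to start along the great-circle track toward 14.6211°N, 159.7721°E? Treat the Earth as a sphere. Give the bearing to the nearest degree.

291°

Δλ = 159.7721 − -146.8543 = 306.6264°; wrapped into (−180°, 180°]: -53.3736°.
θ = atan2( sin Δλ · cos φ₂ , cos φ₁ · sin φ₂ − sin φ₁ · cos φ₂ · cos Δλ )
  = atan2(-0.77655, 0.29313) = -69.320° → normalised to [0°, 360°): 290.680°.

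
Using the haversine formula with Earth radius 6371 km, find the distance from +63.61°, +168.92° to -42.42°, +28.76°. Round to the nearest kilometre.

16556 km

Δλ = 28.76 − 168.92 = -140.16°.
Δφ = -42.42 − 63.61 = -106.03°.
a = sin²(Δφ/2) + cos φ₁ · cos φ₂ · sin²(Δλ/2) = 0.928104.
c = 2·atan2(√a, √(1−a)) = 2.59868 rad → d = 6371·c ≈ 16556.20 km.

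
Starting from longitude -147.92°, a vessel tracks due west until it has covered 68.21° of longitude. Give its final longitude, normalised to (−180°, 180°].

+143.87°

Start at -147.92°; shift −68.21° → -216.13°.
-216.13° lies outside (−180°, 180°]; add 360° → +143.87°.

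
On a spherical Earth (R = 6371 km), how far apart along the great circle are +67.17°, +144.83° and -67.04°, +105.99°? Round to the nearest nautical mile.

Δλ = 105.99 − 144.83 = -38.84°.
Δφ = -67.04 − 67.17 = -134.21°.
a = sin²(Δφ/2) + cos φ₁ · cos φ₂ · sin²(Δλ/2) = 0.865377.
c = 2·atan2(√a, √(1−a)) = 2.39022 rad → d = 6371·c ≈ 15228.11 km ≈ 8222.52 nmi.

8223 nmi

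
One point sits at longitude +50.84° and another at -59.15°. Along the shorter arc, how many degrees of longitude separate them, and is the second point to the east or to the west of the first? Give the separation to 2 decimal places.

109.99° west

Raw difference: -59.15 − 50.84 = -109.99°.
Normalise into (−180°, 180°]: -109.99° stays -109.99°.
Negative ⇒ the second point lies to the west; separation 109.99°.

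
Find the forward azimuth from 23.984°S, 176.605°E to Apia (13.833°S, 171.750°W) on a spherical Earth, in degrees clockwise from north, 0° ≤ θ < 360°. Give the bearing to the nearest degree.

49°

Δλ = -171.750 − 176.605 = -348.355°; wrapped into (−180°, 180°]: 11.645°.
θ = atan2( sin Δλ · cos φ₂ , cos φ₁ · sin φ₂ − sin φ₁ · cos φ₂ · cos Δλ )
  = atan2(0.19599, 0.16812) = 49.378° → normalised to [0°, 360°): 49.378°.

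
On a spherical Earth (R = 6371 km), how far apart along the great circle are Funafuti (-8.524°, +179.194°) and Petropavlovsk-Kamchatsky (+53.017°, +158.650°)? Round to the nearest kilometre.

Δλ = 158.650 − 179.194 = -20.544°.
Δφ = 53.017 − -8.524 = 61.541°.
a = sin²(Δφ/2) + cos φ₁ · cos φ₂ · sin²(Δλ/2) = 0.280653.
c = 2·atan2(√a, √(1−a)) = 1.11665 rad → d = 6371·c ≈ 7114.19 km.

7114 km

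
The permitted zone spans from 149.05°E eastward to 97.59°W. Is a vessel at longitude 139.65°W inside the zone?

Yes

Band width going east from +149.05° to -97.59°: ((-97.59 − 149.05) mod 360) = 113.36°.
Offset of -139.65° east of the west edge: ((-139.65 − 149.05) mod 360) = 71.30°.
71.30° ≤ 113.36° ⇒ inside.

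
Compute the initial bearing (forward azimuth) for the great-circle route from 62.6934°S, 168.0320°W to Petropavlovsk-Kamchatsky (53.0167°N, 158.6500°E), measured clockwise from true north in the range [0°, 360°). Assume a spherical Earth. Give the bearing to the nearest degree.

338°

Δλ = 158.6500 − -168.0320 = 326.6820°; wrapped into (−180°, 180°]: -33.3180°.
θ = atan2( sin Δλ · cos φ₂ , cos φ₁ · sin φ₂ − sin φ₁ · cos φ₂ · cos Δλ )
  = atan2(-0.33044, 0.81314) = -22.116° → normalised to [0°, 360°): 337.884°.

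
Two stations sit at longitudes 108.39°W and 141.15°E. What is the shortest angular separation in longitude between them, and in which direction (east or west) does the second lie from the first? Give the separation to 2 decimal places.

Raw difference: 141.15 − -108.39 = 249.54°.
Normalise into (−180°, 180°]: 249.54° − 360° = -110.46°.
Negative ⇒ the second point lies to the west; separation 110.46°.

110.46° west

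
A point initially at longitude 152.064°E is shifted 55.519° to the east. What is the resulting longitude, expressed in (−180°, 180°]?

152.417°W

Start at +152.064°; shift +55.519° → +207.583°.
+207.583° lies outside (−180°, 180°]; subtract 360° → -152.417°.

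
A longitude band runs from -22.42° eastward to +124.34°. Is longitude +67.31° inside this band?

Band width going east from -22.42° to +124.34°: ((124.34 − -22.42) mod 360) = 146.76°.
Offset of +67.31° east of the west edge: ((67.31 − -22.42) mod 360) = 89.73°.
89.73° ≤ 146.76° ⇒ inside.

Yes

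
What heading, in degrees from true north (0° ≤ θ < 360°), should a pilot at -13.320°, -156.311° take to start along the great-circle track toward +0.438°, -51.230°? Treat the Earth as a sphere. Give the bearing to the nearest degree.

93°

Δλ = -51.230 − -156.311 = 105.081°.
θ = atan2( sin Δλ · cos φ₂ , cos φ₁ · sin φ₂ − sin φ₁ · cos φ₂ · cos Δλ )
  = atan2(0.96553, -0.05250) = 93.113° → normalised to [0°, 360°): 93.113°.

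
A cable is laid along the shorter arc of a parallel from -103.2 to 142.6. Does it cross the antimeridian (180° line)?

Naïve |142.6 − -103.2| = 245.8° > 180°, so the shorter arc goes the other way round — across 180°.
Signed shortest Δλ = ((142.6 − -103.2 + 180) mod 360) − 180 = -114.2°.
Going west by 114.2° from -103.2° passes through 180° before reaching +142.6°.

Yes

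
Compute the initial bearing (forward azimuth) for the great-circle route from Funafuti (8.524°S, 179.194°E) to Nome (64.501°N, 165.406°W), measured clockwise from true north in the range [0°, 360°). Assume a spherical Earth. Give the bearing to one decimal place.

6.8°

Δλ = -165.406 − 179.194 = -344.600°; wrapped into (−180°, 180°]: 15.400°.
θ = atan2( sin Δλ · cos φ₂ , cos φ₁ · sin φ₂ − sin φ₁ · cos φ₂ · cos Δλ )
  = atan2(0.11432, 0.95414) = 6.832° → normalised to [0°, 360°): 6.832°.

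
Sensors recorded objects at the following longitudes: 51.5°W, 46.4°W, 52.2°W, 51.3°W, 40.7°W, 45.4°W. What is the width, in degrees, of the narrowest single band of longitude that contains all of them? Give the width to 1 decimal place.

Sort the longitudes: -52.2°, -51.5°, -51.3°, -46.4°, -45.4°, -40.7°.
Eastward gaps between consecutive values (wrapping around): 0.7°, 0.2°, 4.9°, 1.0°, 4.7°, 348.5°.
Largest gap = 348.5° ⇒ minimal covering band is its complement: 360° − 348.5° = 11.5°.
Band runs from -52.2° eastward to -40.7°.

11.5°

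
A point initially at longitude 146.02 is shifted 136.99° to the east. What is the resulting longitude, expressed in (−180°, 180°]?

Start at +146.02°; shift +136.99° → +283.01°.
+283.01° lies outside (−180°, 180°]; subtract 360° → -76.99°.

-76.99°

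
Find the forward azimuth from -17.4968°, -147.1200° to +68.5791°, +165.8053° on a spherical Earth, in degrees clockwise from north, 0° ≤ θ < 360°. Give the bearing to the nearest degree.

Δλ = 165.8053 − -147.1200 = 312.9253°; wrapped into (−180°, 180°]: -47.0747°.
θ = atan2( sin Δλ · cos φ₂ , cos φ₁ · sin φ₂ − sin φ₁ · cos φ₂ · cos Δλ )
  = atan2(-0.26743, 0.96263) = -15.526° → normalised to [0°, 360°): 344.474°.

344°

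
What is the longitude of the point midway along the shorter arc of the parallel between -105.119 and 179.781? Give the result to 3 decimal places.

Signed shortest Δλ from -105.119° to +179.781° is -75.100°.
Midpoint longitude = -105.119° + (-75.100°)/2 = -105.119° − 37.550° = -142.669°.
(The naïve average (-105.119 + +179.781)/2 = 37.331° is on the wrong side of the globe.)

-142.669°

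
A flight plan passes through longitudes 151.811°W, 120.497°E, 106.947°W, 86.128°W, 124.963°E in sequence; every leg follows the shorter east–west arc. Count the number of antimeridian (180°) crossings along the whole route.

3

Leg 1: -151.811° → +120.497°, shortest Δλ = -87.692° (west) — crosses 180°.
Leg 2: +120.497° → -106.947°, shortest Δλ = 132.556° (east) — crosses 180°.
Leg 3: -106.947° → -86.128°, shortest Δλ = 20.819° (east) — does not cross 180°.
Leg 4: -86.128° → +124.963°, shortest Δλ = -148.909° (west) — crosses 180°.
Total crossings: 3.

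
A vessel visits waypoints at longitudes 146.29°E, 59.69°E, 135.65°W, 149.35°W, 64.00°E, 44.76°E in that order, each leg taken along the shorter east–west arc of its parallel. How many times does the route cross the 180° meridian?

Leg 1: +146.29° → +59.69°, shortest Δλ = -86.6° (west) — does not cross 180°.
Leg 2: +59.69° → -135.65°, shortest Δλ = 164.66° (east) — crosses 180°.
Leg 3: -135.65° → -149.35°, shortest Δλ = -13.7° (west) — does not cross 180°.
Leg 4: -149.35° → +64.00°, shortest Δλ = -146.65° (west) — crosses 180°.
Leg 5: +64.00° → +44.76°, shortest Δλ = -19.24° (west) — does not cross 180°.
Total crossings: 2.

2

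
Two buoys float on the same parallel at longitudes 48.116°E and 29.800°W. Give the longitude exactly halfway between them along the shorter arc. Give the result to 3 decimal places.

Signed shortest Δλ from +48.116° to -29.800° is -77.916°.
Midpoint longitude = +48.116° + (-77.916°)/2 = +48.116° − 38.958° = +9.158°.

9.158°E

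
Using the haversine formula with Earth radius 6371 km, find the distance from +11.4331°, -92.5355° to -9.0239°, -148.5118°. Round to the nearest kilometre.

Δλ = -148.5118 − -92.5355 = -55.9763°.
Δφ = -9.0239 − 11.4331 = -20.4570°.
a = sin²(Δφ/2) + cos φ₁ · cos φ₂ · sin²(Δλ/2) = 0.244723.
c = 2·atan2(√a, √(1−a)) = 1.03497 rad → d = 6371·c ≈ 6593.78 km.

6594 km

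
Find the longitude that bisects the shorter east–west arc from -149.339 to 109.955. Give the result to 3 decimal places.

+160.308°

Signed shortest Δλ from -149.339° to +109.955° is -100.706°.
Midpoint longitude = -149.339° + (-100.706°)/2 = -149.339° − 50.353° = -199.692°.
Normalise into (−180°, 180°]: +160.308°.
(The naïve average (-149.339 + +109.955)/2 = -19.692° is on the wrong side of the globe.)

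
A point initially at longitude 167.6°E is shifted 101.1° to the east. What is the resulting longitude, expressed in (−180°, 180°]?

91.3°W

Start at +167.6°; shift +101.1° → +268.7°.
+268.7° lies outside (−180°, 180°]; subtract 360° → -91.3°.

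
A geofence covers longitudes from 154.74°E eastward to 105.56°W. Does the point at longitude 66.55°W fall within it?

Band width going east from +154.74° to -105.56°: ((-105.56 − 154.74) mod 360) = 99.70°.
Offset of -66.55° east of the west edge: ((-66.55 − 154.74) mod 360) = 138.71°.
138.71° > 99.70° ⇒ outside.

No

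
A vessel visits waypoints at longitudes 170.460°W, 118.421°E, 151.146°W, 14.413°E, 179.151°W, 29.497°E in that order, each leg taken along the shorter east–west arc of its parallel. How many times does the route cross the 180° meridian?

Leg 1: -170.460° → +118.421°, shortest Δλ = -71.119° (west) — crosses 180°.
Leg 2: +118.421° → -151.146°, shortest Δλ = 90.433° (east) — crosses 180°.
Leg 3: -151.146° → +14.413°, shortest Δλ = 165.559° (east) — does not cross 180°.
Leg 4: +14.413° → -179.151°, shortest Δλ = 166.436° (east) — crosses 180°.
Leg 5: -179.151° → +29.497°, shortest Δλ = -151.352° (west) — crosses 180°.
Total crossings: 4.

4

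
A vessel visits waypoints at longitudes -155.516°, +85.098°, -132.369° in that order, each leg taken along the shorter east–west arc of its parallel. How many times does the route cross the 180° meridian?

Leg 1: -155.516° → +85.098°, shortest Δλ = -119.386° (west) — crosses 180°.
Leg 2: +85.098° → -132.369°, shortest Δλ = 142.533° (east) — crosses 180°.
Total crossings: 2.

2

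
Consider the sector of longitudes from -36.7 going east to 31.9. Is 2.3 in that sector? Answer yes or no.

Yes

Band width going east from -36.7° to +31.9°: ((31.9 − -36.7) mod 360) = 68.6°.
Offset of +2.3° east of the west edge: ((2.3 − -36.7) mod 360) = 39.0°.
39.0° ≤ 68.6° ⇒ inside.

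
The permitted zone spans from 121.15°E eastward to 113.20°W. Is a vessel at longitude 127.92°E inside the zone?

Band width going east from +121.15° to -113.20°: ((-113.20 − 121.15) mod 360) = 125.65°.
Offset of +127.92° east of the west edge: ((127.92 − 121.15) mod 360) = 6.77°.
6.77° ≤ 125.65° ⇒ inside.

Yes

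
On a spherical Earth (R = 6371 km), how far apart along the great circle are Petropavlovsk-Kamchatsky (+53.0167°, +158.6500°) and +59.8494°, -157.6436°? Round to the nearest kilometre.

2736 km

Δλ = -157.6436 − 158.6500 = -316.2936°; wrapped into (−180°, 180°]: 43.7064°.
Δφ = 59.8494 − 53.0167 = 6.8327°.
a = sin²(Δφ/2) + cos φ₁ · cos φ₂ · sin²(Δλ/2) = 0.045417.
c = 2·atan2(√a, √(1−a)) = 0.42952 rad → d = 6371·c ≈ 2736.46 km.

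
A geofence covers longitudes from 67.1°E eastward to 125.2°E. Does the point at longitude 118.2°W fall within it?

No

Band width going east from +67.1° to +125.2°: ((125.2 − 67.1) mod 360) = 58.1°.
Offset of -118.2° east of the west edge: ((-118.2 − 67.1) mod 360) = 174.7°.
174.7° > 58.1° ⇒ outside.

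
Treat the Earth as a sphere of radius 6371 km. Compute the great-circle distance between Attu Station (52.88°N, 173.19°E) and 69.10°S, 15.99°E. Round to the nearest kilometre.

Δλ = 15.99 − 173.19 = -157.20°.
Δφ = -69.10 − 52.88 = -121.98°.
a = sin²(Δφ/2) + cos φ₁ · cos φ₂ · sin²(Δλ/2) = 0.971687.
c = 2·atan2(√a, √(1−a)) = 2.80346 rad → d = 6371·c ≈ 17860.82 km.

17861 km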